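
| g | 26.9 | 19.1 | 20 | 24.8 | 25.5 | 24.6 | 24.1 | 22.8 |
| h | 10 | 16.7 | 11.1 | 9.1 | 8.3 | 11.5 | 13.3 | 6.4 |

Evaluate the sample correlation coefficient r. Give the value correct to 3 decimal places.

-0.526

n = 8, Σg = 187.8, Σh = 86.4, Σg² = 4459.52, Σh² = 1003.9, Σgh = 1996.65
nΣgh − ΣgΣh = 15973.2 − 16225.92 = -252.72
nΣg² − (Σg)² = 35676.16 − 35268.84 = 407.32; nΣh² − (Σh)² = 8031.2 − 7464.96 = 566.24
r = -252.72 / √(407.32 × 566.24) = -252.72 / 480.2508 ≈ -0.526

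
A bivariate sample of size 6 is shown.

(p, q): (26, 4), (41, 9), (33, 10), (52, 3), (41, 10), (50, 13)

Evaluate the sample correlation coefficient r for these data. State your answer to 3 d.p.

0.180

n = 6, Σp = 243, Σq = 49, Σp² = 10331, Σq² = 475, Σpq = 2019
nΣpq − ΣpΣq = 12114 − 11907 = 207
nΣp² − (Σp)² = 61986 − 59049 = 2937; nΣq² − (Σq)² = 2850 − 2401 = 449
r = 207 / √(2937 × 449) = 207 / 1148.3523 ≈ 0.180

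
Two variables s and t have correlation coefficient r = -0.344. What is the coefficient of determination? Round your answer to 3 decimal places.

0.118

r² = (-0.344)² = 0.118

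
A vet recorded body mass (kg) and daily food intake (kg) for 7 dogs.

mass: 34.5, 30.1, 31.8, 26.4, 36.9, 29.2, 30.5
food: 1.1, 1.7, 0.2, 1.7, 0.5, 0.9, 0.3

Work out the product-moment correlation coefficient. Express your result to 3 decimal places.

n = 7, Σx = 219.4, Σy = 6.4, Σx² = 6948.96, Σy² = 8.18, Σxy = 194.24
nΣxy − ΣxΣy = 1359.68 − 1404.16 = -44.48
nΣx² − (Σx)² = 48642.72 − 48136.36 = 506.36; nΣy² − (Σy)² = 57.26 − 40.96 = 16.3
r = -44.48 / √(506.36 × 16.3) = -44.48 / 90.8497 ≈ -0.490

-0.490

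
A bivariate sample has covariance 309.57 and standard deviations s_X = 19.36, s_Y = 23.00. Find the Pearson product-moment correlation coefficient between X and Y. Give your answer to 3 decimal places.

0.695

r = Cov(X,Y) / (s_X · s_Y) = 309.57 / (19.36 × 23.00)
  = 309.57 / 445.2800 ≈ 0.695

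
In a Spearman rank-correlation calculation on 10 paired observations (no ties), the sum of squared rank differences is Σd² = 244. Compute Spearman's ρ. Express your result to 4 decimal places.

-0.4788

ρ = 1 − 6Σd² / [n(n²−1)] = 1 − 6×244 / (10×99)
  = 1 − 1464/990 = 1 − 1.47879 ≈ -0.4788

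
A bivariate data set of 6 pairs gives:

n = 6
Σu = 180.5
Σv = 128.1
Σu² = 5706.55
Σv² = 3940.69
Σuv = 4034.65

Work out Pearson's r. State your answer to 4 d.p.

r = (nΣuv − ΣuΣv) / √[(nΣu² − (Σu)²)(nΣv² − (Σv)²)]
Numerator: 6×4034.65 − 180.5×128.1 = 1085.85
Denominator: √[(34239.3 − 32580.25)(23644.14 − 16409.61)] = √[1659.05 × 7234.53] = 3464.4548
r = 1085.85 / 3464.4548 ≈ 0.3134

0.3134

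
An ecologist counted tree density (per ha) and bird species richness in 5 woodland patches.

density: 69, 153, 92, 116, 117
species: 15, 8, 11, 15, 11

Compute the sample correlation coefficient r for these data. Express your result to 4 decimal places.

-0.7065

n = 5, Σx = 547, Σy = 60, Σx² = 63779, Σy² = 756, Σxy = 6298
nΣxy − ΣxΣy = 31490 − 32820 = -1330
nΣx² − (Σx)² = 318895 − 299209 = 19686; nΣy² − (Σy)² = 3780 − 3600 = 180
r = -1330 / √(19686 × 180) = -1330 / 1882.4133 ≈ -0.7065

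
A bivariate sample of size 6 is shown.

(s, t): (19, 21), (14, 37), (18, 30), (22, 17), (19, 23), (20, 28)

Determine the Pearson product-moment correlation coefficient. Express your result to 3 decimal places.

n = 6, Σs = 112, Σt = 156, Σs² = 2126, Σt² = 4312, Σst = 2828
nΣst − ΣsΣt = 16968 − 17472 = -504
nΣs² − (Σs)² = 12756 − 12544 = 212; nΣt² − (Σt)² = 25872 − 24336 = 1536
r = -504 / √(212 × 1536) = -504 / 570.6417 ≈ -0.883

-0.883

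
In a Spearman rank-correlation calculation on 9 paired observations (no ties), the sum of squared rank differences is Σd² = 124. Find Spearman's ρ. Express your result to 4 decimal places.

ρ = 1 − 6Σd² / [n(n²−1)] = 1 − 6×124 / (9×80)
  = 1 − 744/720 = 1 − 1.03333 ≈ -0.0333

-0.0333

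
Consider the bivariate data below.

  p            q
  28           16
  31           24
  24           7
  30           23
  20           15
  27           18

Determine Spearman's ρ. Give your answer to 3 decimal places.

Rank p: 4, 6, 2, 5, 1, 3
Rank q: 3, 6, 1, 5, 2, 4
d = rank(p) − rank(q): 1, 0, 1, 0, -1, -1; Σd² = 4
ρ = 1 − 6Σd² / [n(n²−1)] = 1 − 6×4 / (6×35) = 1 − 24/210 ≈ 0.886

0.886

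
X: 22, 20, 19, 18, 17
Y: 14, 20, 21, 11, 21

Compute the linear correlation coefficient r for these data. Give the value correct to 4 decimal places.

-0.2366

n = 5, ΣX = 96, ΣY = 87, ΣX² = 1858, ΣY² = 1599, ΣXY = 1662
nΣXY − ΣXΣY = 8310 − 8352 = -42
nΣX² − (ΣX)² = 9290 − 9216 = 74; nΣY² − (ΣY)² = 7995 − 7569 = 426
r = -42 / √(74 × 426) = -42 / 177.5500 ≈ -0.2366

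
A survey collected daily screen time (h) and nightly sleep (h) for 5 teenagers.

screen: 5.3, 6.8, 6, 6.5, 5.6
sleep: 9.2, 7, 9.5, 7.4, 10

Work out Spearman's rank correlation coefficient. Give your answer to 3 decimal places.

Rank screen: 1, 5, 3, 4, 2
Rank sleep: 3, 1, 4, 2, 5
d = rank(screen) − rank(sleep): -2, 4, -1, 2, -3; Σd² = 34
ρ = 1 − 6Σd² / [n(n²−1)] = 1 − 6×34 / (5×24) = 1 − 204/120 ≈ -0.700

-0.700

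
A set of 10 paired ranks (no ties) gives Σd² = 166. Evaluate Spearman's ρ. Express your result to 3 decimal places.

ρ = 1 − 6Σd² / [n(n²−1)] = 1 − 6×166 / (10×99)
  = 1 − 996/990 = 1 − 1.0061 ≈ -0.006

-0.006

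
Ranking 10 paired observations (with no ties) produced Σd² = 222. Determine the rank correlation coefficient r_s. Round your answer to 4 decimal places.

-0.3455

ρ = 1 − 6Σd² / [n(n²−1)] = 1 − 6×222 / (10×99)
  = 1 − 1332/990 = 1 − 1.34545 ≈ -0.3455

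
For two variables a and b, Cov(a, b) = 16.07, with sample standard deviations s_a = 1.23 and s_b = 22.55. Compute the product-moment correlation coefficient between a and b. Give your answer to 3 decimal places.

0.579

r = Cov(a,b) / (s_a · s_b) = 16.07 / (1.23 × 22.55)
  = 16.07 / 27.7365 ≈ 0.579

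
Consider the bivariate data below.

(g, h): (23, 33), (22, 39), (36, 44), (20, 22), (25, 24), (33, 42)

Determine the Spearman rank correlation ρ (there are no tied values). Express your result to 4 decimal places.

0.7714

Rank g: 3, 2, 6, 1, 4, 5
Rank h: 3, 4, 6, 1, 2, 5
d = rank(g) − rank(h): 0, -2, 0, 0, 2, 0; Σd² = 8
ρ = 1 − 6Σd² / [n(n²−1)] = 1 − 6×8 / (6×35) = 1 − 48/210 ≈ 0.7714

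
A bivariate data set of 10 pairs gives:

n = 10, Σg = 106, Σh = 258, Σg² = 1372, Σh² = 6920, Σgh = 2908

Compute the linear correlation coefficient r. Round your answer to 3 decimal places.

r = (nΣgh − ΣgΣh) / √[(nΣg² − (Σg)²)(nΣh² − (Σh)²)]
Numerator: 10×2908 − 106×258 = 1732
Denominator: √[(13720 − 11236)(69200 − 66564)] = √[2484 × 2636] = 2558.8716
r = 1732 / 2558.8716 ≈ 0.677

0.677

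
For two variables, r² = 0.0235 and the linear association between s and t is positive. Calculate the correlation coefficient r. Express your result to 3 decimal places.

0.153

|r| = √0.0235 = 0.153
The association is positive, so r = 0.153.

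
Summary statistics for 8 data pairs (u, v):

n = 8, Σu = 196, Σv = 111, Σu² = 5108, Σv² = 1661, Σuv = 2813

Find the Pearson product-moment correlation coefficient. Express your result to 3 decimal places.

0.486

r = (nΣuv − ΣuΣv) / √[(nΣu² − (Σu)²)(nΣv² − (Σv)²)]
Numerator: 8×2813 − 196×111 = 748
Denominator: √[(40864 − 38416)(13288 − 12321)] = √[2448 × 967] = 1538.5760
r = 748 / 1538.5760 ≈ 0.486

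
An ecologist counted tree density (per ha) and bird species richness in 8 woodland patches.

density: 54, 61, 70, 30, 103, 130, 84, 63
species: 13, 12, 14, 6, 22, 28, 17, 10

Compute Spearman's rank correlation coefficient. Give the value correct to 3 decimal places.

Rank density: 2, 3, 5, 1, 7, 8, 6, 4
Rank species: 4, 3, 5, 1, 7, 8, 6, 2
d = rank(density) − rank(species): -2, 0, 0, 0, 0, 0, 0, 2; Σd² = 8
ρ = 1 − 6Σd² / [n(n²−1)] = 1 − 6×8 / (8×63) = 1 − 48/504 ≈ 0.905

0.905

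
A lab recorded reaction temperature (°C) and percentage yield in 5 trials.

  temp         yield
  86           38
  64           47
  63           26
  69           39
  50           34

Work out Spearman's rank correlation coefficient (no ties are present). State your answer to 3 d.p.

Rank temp: 5, 3, 2, 4, 1
Rank yield: 3, 5, 1, 4, 2
d = rank(temp) − rank(yield): 2, -2, 1, 0, -1; Σd² = 10
ρ = 1 − 6Σd² / [n(n²−1)] = 1 − 6×10 / (5×24) = 1 − 60/120 ≈ 0.500

0.500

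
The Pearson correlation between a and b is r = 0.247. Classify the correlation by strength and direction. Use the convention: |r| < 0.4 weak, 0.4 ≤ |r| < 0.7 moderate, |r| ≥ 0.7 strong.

r = 0.247 > 0 so the relationship is positive.
|r| = 0.247, which falls in the weak range.

weak positive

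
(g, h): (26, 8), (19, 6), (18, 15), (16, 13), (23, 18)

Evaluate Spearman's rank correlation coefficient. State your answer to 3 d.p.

-0.100

Rank g: 5, 3, 2, 1, 4
Rank h: 2, 1, 4, 3, 5
d = rank(g) − rank(h): 3, 2, -2, -2, -1; Σd² = 22
ρ = 1 − 6Σd² / [n(n²−1)] = 1 − 6×22 / (5×24) = 1 − 132/120 ≈ -0.100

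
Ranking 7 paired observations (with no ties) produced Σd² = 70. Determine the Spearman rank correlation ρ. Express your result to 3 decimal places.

-0.250

ρ = 1 − 6Σd² / [n(n²−1)] = 1 − 6×70 / (7×48)
  = 1 − 420/336 = 1 − 1.2500 ≈ -0.250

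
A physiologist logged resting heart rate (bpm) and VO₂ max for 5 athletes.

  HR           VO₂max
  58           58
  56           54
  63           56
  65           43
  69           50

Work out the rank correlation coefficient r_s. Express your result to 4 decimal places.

Rank HR: 2, 1, 3, 4, 5
Rank VO₂max: 5, 3, 4, 1, 2
d = rank(HR) − rank(VO₂max): -3, -2, -1, 3, 3; Σd² = 32
ρ = 1 − 6Σd² / [n(n²−1)] = 1 − 6×32 / (5×24) = 1 − 192/120 ≈ -0.6000

-0.6000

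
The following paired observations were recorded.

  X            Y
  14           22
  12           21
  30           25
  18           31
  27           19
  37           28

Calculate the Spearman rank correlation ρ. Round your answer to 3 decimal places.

0.371

Rank X: 2, 1, 5, 3, 4, 6
Rank Y: 3, 2, 4, 6, 1, 5
d = rank(X) − rank(Y): -1, -1, 1, -3, 3, 1; Σd² = 22
ρ = 1 − 6Σd² / [n(n²−1)] = 1 − 6×22 / (6×35) = 1 − 132/210 ≈ 0.371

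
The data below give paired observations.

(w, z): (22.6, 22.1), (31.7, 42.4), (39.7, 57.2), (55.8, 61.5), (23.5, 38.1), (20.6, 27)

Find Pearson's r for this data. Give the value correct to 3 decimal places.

0.911

n = 6, Σw = 193.9, Σz = 248.3, Σw² = 7181.99, Σz² = 11520.87, Σwz = 8997.63
nΣwz − ΣwΣz = 53985.78 − 48145.37 = 5840.41
nΣw² − (Σw)² = 43091.94 − 37597.21 = 5494.73; nΣz² − (Σz)² = 69125.22 − 61652.89 = 7472.33
r = 5840.41 / √(5494.73 × 7472.33) = 5840.41 / 6407.6857 ≈ 0.911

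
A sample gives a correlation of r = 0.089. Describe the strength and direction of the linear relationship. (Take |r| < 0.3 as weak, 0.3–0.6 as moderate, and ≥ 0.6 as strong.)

r = 0.089 > 0 so the relationship is positive.
|r| = 0.089, which falls in the weak range.

weak positive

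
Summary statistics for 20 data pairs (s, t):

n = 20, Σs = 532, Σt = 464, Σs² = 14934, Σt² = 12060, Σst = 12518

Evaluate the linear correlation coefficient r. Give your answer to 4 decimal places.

r = (nΣst − ΣsΣt) / √[(nΣs² − (Σs)²)(nΣt² − (Σt)²)]
Numerator: 20×12518 − 532×464 = 3512
Denominator: √[(298680 − 283024)(241200 − 215296)] = √[15656 × 25904] = 20138.3471
r = 3512 / 20138.3471 ≈ 0.1744

0.1744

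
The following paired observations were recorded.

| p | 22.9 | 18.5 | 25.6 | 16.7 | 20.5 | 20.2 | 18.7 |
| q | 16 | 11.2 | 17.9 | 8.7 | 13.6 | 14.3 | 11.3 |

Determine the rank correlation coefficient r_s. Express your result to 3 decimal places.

Rank p: 6, 2, 7, 1, 5, 4, 3
Rank q: 6, 2, 7, 1, 4, 5, 3
d = rank(p) − rank(q): 0, 0, 0, 0, 1, -1, 0; Σd² = 2
ρ = 1 − 6Σd² / [n(n²−1)] = 1 − 6×2 / (7×48) = 1 − 12/336 ≈ 0.964

0.964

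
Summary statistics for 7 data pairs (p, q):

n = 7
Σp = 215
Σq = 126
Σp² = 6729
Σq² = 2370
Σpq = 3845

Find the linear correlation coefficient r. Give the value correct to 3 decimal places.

r = (nΣpq − ΣpΣq) / √[(nΣp² − (Σp)²)(nΣq² − (Σq)²)]
Numerator: 7×3845 − 215×126 = -175
Denominator: √[(47103 − 46225)(16590 − 15876)] = √[878 × 714] = 791.7651
r = -175 / 791.7651 ≈ -0.221

-0.221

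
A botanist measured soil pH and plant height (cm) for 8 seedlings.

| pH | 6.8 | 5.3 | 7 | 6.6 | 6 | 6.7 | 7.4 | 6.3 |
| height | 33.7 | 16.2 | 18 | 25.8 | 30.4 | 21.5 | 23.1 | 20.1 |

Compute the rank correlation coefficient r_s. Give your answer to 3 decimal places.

0.190

Rank pH: 6, 1, 7, 4, 2, 5, 8, 3
Rank height: 8, 1, 2, 6, 7, 4, 5, 3
d = rank(pH) − rank(height): -2, 0, 5, -2, -5, 1, 3, 0; Σd² = 68
ρ = 1 − 6Σd² / [n(n²−1)] = 1 − 6×68 / (8×63) = 1 − 408/504 ≈ 0.190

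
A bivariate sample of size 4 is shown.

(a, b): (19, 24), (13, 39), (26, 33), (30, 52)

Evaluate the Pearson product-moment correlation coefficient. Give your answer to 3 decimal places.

n = 4, Σa = 88, Σb = 148, Σa² = 2106, Σb² = 5890, Σab = 3381
nΣab − ΣaΣb = 13524 − 13024 = 500
nΣa² − (Σa)² = 8424 − 7744 = 680; nΣb² − (Σb)² = 23560 − 21904 = 1656
r = 500 / √(680 × 1656) = 500 / 1061.1692 ≈ 0.471

0.471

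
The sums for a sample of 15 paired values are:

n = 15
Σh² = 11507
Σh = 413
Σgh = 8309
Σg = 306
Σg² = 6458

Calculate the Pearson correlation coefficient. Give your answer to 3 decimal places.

-0.679

r = (nΣgh − ΣgΣh) / √[(nΣg² − (Σg)²)(nΣh² − (Σh)²)]
Numerator: 15×8309 − 306×413 = -1743
Denominator: √[(96870 − 93636)(172605 − 170569)] = √[3234 × 2036] = 2566.0133
r = -1743 / 2566.0133 ≈ -0.679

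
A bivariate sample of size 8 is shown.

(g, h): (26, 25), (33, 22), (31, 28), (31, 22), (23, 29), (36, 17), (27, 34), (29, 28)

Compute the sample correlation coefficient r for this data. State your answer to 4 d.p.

n = 8, Σg = 236, Σh = 205, Σg² = 7082, Σh² = 5447, Σgh = 5935
nΣgh − ΣgΣh = 47480 − 48380 = -900
nΣg² − (Σg)² = 56656 − 55696 = 960; nΣh² − (Σh)² = 43576 − 42025 = 1551
r = -900 / √(960 × 1551) = -900 / 1220.2295 ≈ -0.7376

-0.7376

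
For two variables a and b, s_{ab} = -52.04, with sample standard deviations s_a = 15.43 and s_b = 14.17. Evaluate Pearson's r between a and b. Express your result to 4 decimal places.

r = Cov(a,b) / (s_a · s_b) = -52.04 / (15.43 × 14.17)
  = -52.04 / 218.6431 ≈ -0.2380

-0.2380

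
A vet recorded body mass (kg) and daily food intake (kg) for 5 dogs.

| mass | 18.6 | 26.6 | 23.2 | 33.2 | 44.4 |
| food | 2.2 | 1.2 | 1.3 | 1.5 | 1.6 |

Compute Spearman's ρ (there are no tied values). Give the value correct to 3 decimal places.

Rank mass: 1, 3, 2, 4, 5
Rank food: 5, 1, 2, 3, 4
d = rank(mass) − rank(food): -4, 2, 0, 1, 1; Σd² = 22
ρ = 1 − 6Σd² / [n(n²−1)] = 1 − 6×22 / (5×24) = 1 − 132/120 ≈ -0.100

-0.100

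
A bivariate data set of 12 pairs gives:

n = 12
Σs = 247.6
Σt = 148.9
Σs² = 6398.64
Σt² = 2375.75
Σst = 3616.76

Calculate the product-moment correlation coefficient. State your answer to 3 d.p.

r = (nΣst − ΣsΣt) / √[(nΣs² − (Σs)²)(nΣt² − (Σt)²)]
Numerator: 12×3616.76 − 247.6×148.9 = 6533.48
Denominator: √[(76783.68 − 61305.76)(28509 − 22171.21)] = √[15477.92 × 6337.79] = 9904.3327
r = 6533.48 / 9904.3327 ≈ 0.660

0.660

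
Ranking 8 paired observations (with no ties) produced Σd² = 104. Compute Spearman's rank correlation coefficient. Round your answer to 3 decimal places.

ρ = 1 − 6Σd² / [n(n²−1)] = 1 − 6×104 / (8×63)
  = 1 − 624/504 = 1 − 1.2381 ≈ -0.238

-0.238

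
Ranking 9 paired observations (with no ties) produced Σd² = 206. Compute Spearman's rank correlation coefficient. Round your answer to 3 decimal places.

-0.717

ρ = 1 − 6Σd² / [n(n²−1)] = 1 − 6×206 / (9×80)
  = 1 − 1236/720 = 1 − 1.7167 ≈ -0.717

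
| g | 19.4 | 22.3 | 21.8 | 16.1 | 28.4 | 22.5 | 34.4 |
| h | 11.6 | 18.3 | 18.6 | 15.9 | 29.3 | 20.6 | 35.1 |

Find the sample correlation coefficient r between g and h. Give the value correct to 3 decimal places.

n = 7, Σg = 164.9, Σh = 149.4, Σg² = 4104.27, Σh² = 3583.08, Σgh = 3797.66
nΣgh − ΣgΣh = 26583.62 − 24636.06 = 1947.56
nΣg² − (Σg)² = 28729.89 − 27192.01 = 1537.88; nΣh² − (Σh)² = 25081.56 − 22320.36 = 2761.2
r = 1947.56 / √(1537.88 × 2761.2) = 1947.56 / 2060.6781 ≈ 0.945

0.945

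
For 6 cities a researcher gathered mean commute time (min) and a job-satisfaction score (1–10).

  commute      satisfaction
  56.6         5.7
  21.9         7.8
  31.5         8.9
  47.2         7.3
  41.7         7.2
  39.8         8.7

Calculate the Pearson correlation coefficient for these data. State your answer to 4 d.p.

-0.6993

n = 6, Σx = 238.7, Σy = 45.6, Σx² = 10226.19, Σy² = 353.36, Σxy = 1764.85
nΣxy − ΣxΣy = 10589.1 − 10884.72 = -295.62
nΣx² − (Σx)² = 61357.14 − 56977.69 = 4379.45; nΣy² − (Σy)² = 2120.16 − 2079.36 = 40.8
r = -295.62 / √(4379.45 × 40.8) = -295.62 / 422.7074 ≈ -0.6993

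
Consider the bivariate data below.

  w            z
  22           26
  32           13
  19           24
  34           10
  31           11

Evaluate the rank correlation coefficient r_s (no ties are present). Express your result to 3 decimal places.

Rank w: 2, 4, 1, 5, 3
Rank z: 5, 3, 4, 1, 2
d = rank(w) − rank(z): -3, 1, -3, 4, 1; Σd² = 36
ρ = 1 − 6Σd² / [n(n²−1)] = 1 − 6×36 / (5×24) = 1 − 216/120 ≈ -0.800

-0.800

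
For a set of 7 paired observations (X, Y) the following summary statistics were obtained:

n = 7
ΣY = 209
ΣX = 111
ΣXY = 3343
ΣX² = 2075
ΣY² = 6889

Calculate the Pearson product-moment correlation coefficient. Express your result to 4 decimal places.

0.0638

r = (nΣXY − ΣXΣY) / √[(nΣX² − (ΣX)²)(nΣY² − (ΣY)²)]
Numerator: 7×3343 − 111×209 = 202
Denominator: √[(14525 − 12321)(48223 − 43681)] = √[2204 × 4542] = 3163.9482
r = 202 / 3163.9482 ≈ 0.0638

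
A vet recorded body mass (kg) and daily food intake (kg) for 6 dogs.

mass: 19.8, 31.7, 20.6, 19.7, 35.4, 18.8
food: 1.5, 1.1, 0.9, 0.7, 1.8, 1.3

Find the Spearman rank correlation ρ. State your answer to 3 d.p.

Rank mass: 3, 5, 4, 2, 6, 1
Rank food: 5, 3, 2, 1, 6, 4
d = rank(mass) − rank(food): -2, 2, 2, 1, 0, -3; Σd² = 22
ρ = 1 − 6Σd² / [n(n²−1)] = 1 − 6×22 / (6×35) = 1 − 132/210 ≈ 0.371

0.371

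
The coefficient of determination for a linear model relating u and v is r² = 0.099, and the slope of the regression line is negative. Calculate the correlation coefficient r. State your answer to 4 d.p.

|r| = √0.099 = 0.3146
The association is negative, so r = −0.3146.

-0.3146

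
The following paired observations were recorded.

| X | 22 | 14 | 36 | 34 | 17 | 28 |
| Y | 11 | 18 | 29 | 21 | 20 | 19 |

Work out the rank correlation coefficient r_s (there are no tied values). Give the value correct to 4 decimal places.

Rank X: 3, 1, 6, 5, 2, 4
Rank Y: 1, 2, 6, 5, 4, 3
d = rank(X) − rank(Y): 2, -1, 0, 0, -2, 1; Σd² = 10
ρ = 1 − 6Σd² / [n(n²−1)] = 1 − 6×10 / (6×35) = 1 − 60/210 ≈ 0.7143

0.7143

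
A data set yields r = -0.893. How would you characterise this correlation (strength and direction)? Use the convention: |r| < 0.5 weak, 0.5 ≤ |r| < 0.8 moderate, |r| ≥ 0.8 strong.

strong negative

r = -0.893 < 0 so the relationship is negative.
|r| = 0.893, which falls in the strong range.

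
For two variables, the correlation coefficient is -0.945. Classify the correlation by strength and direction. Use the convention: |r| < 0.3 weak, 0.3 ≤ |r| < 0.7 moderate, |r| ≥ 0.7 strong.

strong negative

r = -0.945 < 0 so the relationship is negative.
|r| = 0.945, which falls in the strong range.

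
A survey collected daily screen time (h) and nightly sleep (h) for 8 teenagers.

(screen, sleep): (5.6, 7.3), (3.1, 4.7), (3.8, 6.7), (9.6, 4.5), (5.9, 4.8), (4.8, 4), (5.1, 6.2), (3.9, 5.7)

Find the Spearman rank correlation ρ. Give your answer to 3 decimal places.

Rank screen: 6, 1, 2, 8, 7, 4, 5, 3
Rank sleep: 8, 3, 7, 2, 4, 1, 6, 5
d = rank(screen) − rank(sleep): -2, -2, -5, 6, 3, 3, -1, -2; Σd² = 92
ρ = 1 − 6Σd² / [n(n²−1)] = 1 − 6×92 / (8×63) = 1 − 552/504 ≈ -0.095

-0.095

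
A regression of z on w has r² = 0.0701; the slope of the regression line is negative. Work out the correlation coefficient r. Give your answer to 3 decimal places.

|r| = √0.0701 = 0.265
The association is negative, so r = −0.265.

-0.265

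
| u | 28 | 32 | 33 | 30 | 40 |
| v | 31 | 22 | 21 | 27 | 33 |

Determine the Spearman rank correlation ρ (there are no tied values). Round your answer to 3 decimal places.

Rank u: 1, 3, 4, 2, 5
Rank v: 4, 2, 1, 3, 5
d = rank(u) − rank(v): -3, 1, 3, -1, 0; Σd² = 20
ρ = 1 − 6Σd² / [n(n²−1)] = 1 − 6×20 / (5×24) = 1 − 120/120 ≈ 0.000

0.000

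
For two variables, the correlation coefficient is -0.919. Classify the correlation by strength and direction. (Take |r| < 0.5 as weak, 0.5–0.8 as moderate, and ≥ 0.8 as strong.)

r = -0.919 < 0 so the relationship is negative.
|r| = 0.919, which falls in the strong range.

strong negative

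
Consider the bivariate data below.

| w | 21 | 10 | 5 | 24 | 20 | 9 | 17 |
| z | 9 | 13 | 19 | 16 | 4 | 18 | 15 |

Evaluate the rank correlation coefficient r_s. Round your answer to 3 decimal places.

-0.571

Rank w: 6, 3, 1, 7, 5, 2, 4
Rank z: 2, 3, 7, 5, 1, 6, 4
d = rank(w) − rank(z): 4, 0, -6, 2, 4, -4, 0; Σd² = 88
ρ = 1 − 6Σd² / [n(n²−1)] = 1 − 6×88 / (7×48) = 1 − 528/336 ≈ -0.571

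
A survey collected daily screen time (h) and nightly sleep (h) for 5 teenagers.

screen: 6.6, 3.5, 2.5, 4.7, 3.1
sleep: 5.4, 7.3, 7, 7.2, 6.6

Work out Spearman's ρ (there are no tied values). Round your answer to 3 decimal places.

-0.200

Rank screen: 5, 3, 1, 4, 2
Rank sleep: 1, 5, 3, 4, 2
d = rank(screen) − rank(sleep): 4, -2, -2, 0, 0; Σd² = 24
ρ = 1 − 6Σd² / [n(n²−1)] = 1 − 6×24 / (5×24) = 1 − 144/120 ≈ -0.200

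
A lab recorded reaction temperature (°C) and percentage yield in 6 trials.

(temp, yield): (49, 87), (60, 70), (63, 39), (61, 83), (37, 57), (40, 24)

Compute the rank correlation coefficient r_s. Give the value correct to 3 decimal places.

Rank temp: 3, 4, 6, 5, 1, 2
Rank yield: 6, 4, 2, 5, 3, 1
d = rank(temp) − rank(yield): -3, 0, 4, 0, -2, 1; Σd² = 30
ρ = 1 − 6Σd² / [n(n²−1)] = 1 − 6×30 / (6×35) = 1 − 180/210 ≈ 0.143

0.143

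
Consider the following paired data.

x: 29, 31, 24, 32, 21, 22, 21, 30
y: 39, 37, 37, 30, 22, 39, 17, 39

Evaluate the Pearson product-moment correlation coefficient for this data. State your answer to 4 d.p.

n = 8, Σx = 210, Σy = 260, Σx² = 5668, Σy² = 8974, Σxy = 6973
nΣxy − ΣxΣy = 55784 − 54600 = 1184
nΣx² − (Σx)² = 45344 − 44100 = 1244; nΣy² − (Σy)² = 71792 − 67600 = 4192
r = 1184 / √(1244 × 4192) = 1184 / 2283.6042 ≈ 0.5185

0.5185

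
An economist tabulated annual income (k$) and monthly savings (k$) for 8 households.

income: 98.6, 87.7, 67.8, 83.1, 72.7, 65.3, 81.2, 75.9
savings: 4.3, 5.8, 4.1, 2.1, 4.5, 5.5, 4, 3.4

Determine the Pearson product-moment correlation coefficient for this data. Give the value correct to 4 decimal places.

-0.1039

n = 8, Σx = 632.3, Σy = 33.7, Σx² = 50819.33, Σy² = 151.41, Σxy = 2654.29
nΣxy − ΣxΣy = 21234.32 − 21308.51 = -74.19
nΣx² − (Σx)² = 406554.64 − 399803.29 = 6751.35; nΣy² − (Σy)² = 1211.28 − 1135.69 = 75.59
r = -74.19 / √(6751.35 × 75.59) = -74.19 / 714.3770 ≈ -0.1039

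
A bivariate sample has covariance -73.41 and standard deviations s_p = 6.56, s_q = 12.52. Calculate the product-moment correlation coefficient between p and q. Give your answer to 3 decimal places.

r = Cov(p,q) / (s_p · s_q) = -73.41 / (6.56 × 12.52)
  = -73.41 / 82.1312 ≈ -0.894

-0.894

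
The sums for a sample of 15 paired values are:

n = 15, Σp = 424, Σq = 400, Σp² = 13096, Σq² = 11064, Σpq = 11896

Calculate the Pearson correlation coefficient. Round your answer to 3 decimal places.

0.887

r = (nΣpq − ΣpΣq) / √[(nΣp² − (Σp)²)(nΣq² − (Σq)²)]
Numerator: 15×11896 − 424×400 = 8840
Denominator: √[(196440 − 179776)(165960 − 160000)] = √[16664 × 5960] = 9965.8136
r = 8840 / 9965.8136 ≈ 0.887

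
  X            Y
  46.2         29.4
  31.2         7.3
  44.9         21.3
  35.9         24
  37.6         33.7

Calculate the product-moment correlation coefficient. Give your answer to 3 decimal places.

n = 5, ΣX = 195.8, ΣY = 115.7, ΣX² = 7826.46, ΣY² = 3083.03, ΣXY = 4671.13
nΣXY − ΣXΣY = 23355.65 − 22654.06 = 701.59
nΣX² − (ΣX)² = 39132.3 − 38337.64 = 794.66; nΣY² − (ΣY)² = 15415.15 − 13386.49 = 2028.66
r = 701.59 / √(794.66 × 2028.66) = 701.59 / 1269.6830 ≈ 0.553

0.553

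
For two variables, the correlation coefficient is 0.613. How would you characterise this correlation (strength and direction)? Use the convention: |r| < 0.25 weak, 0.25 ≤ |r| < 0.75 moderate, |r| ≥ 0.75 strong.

r = 0.613 > 0 so the relationship is positive.
|r| = 0.613, which falls in the moderate range.

moderate positive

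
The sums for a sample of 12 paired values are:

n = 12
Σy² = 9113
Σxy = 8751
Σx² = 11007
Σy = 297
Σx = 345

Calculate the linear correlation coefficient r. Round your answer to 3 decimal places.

r = (nΣxy − ΣxΣy) / √[(nΣx² − (Σx)²)(nΣy² − (Σy)²)]
Numerator: 12×8751 − 345×297 = 2547
Denominator: √[(132084 − 119025)(109356 − 88209)] = √[13059 × 21147] = 16618.0225
r = 2547 / 16618.0225 ≈ 0.153

0.153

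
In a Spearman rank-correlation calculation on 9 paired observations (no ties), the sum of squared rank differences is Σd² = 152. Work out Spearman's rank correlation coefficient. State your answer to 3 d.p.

-0.267

ρ = 1 − 6Σd² / [n(n²−1)] = 1 − 6×152 / (9×80)
  = 1 − 912/720 = 1 − 1.2667 ≈ -0.267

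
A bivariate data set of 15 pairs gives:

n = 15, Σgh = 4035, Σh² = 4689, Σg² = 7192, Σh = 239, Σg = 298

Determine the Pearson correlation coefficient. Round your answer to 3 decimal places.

r = (nΣgh − ΣgΣh) / √[(nΣg² − (Σg)²)(nΣh² − (Σh)²)]
Numerator: 15×4035 − 298×239 = -10697
Denominator: √[(107880 − 88804)(70335 − 57121)] = √[19076 × 13214] = 15876.7208
r = -10697 / 15876.7208 ≈ -0.674

-0.674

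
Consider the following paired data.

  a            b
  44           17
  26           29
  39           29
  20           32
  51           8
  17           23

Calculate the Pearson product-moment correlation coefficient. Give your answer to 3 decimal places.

-0.730

n = 6, Σa = 197, Σb = 138, Σa² = 7423, Σb² = 3588, Σab = 4072
nΣab − ΣaΣb = 24432 − 27186 = -2754
nΣa² − (Σa)² = 44538 − 38809 = 5729; nΣb² − (Σb)² = 21528 − 19044 = 2484
r = -2754 / √(5729 × 2484) = -2754 / 3772.3780 ≈ -0.730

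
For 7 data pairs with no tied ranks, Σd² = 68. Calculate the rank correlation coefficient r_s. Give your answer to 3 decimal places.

-0.214

ρ = 1 − 6Σd² / [n(n²−1)] = 1 − 6×68 / (7×48)
  = 1 − 408/336 = 1 − 1.2143 ≈ -0.214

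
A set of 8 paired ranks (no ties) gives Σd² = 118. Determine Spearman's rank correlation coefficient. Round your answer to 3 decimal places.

ρ = 1 − 6Σd² / [n(n²−1)] = 1 − 6×118 / (8×63)
  = 1 − 708/504 = 1 − 1.4048 ≈ -0.405

-0.405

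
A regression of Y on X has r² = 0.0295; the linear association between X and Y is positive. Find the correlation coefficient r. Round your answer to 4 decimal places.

0.1718

|r| = √0.0295 = 0.1718
The association is positive, so r = 0.1718.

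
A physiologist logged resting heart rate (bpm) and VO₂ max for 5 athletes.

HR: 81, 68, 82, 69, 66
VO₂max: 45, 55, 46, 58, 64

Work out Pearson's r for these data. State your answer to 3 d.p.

-0.947

n = 5, Σx = 366, Σy = 268, Σx² = 27026, Σy² = 14626, Σxy = 19383
nΣxy − ΣxΣy = 96915 − 98088 = -1173
nΣx² − (Σx)² = 135130 − 133956 = 1174; nΣy² − (Σy)² = 73130 − 71824 = 1306
r = -1173 / √(1174 × 1306) = -1173 / 1238.2423 ≈ -0.947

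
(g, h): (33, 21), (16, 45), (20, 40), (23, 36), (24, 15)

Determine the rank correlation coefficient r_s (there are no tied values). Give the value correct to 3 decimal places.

Rank g: 5, 1, 2, 3, 4
Rank h: 2, 5, 4, 3, 1
d = rank(g) − rank(h): 3, -4, -2, 0, 3; Σd² = 38
ρ = 1 − 6Σd² / [n(n²−1)] = 1 − 6×38 / (5×24) = 1 − 228/120 ≈ -0.900

-0.900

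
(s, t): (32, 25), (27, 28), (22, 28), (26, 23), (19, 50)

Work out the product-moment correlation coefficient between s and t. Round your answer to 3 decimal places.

n = 5, Σs = 126, Σt = 154, Σs² = 3274, Σt² = 5222, Σst = 3720
nΣst − ΣsΣt = 18600 − 19404 = -804
nΣs² − (Σs)² = 16370 − 15876 = 494; nΣt² − (Σt)² = 26110 − 23716 = 2394
r = -804 / √(494 × 2394) = -804 / 1087.4907 ≈ -0.739

-0.739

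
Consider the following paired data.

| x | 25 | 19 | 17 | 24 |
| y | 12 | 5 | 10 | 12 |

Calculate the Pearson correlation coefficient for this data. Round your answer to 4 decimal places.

n = 4, Σx = 85, Σy = 39, Σx² = 1851, Σy² = 413, Σxy = 853
nΣxy − ΣxΣy = 3412 − 3315 = 97
nΣx² − (Σx)² = 7404 − 7225 = 179; nΣy² − (Σy)² = 1652 − 1521 = 131
r = 97 / √(179 × 131) = 97 / 153.1307 ≈ 0.6334

0.6334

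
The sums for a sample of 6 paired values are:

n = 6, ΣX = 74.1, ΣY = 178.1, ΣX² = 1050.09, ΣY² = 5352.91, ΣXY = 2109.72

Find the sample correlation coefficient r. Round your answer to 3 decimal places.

r = (nΣXY − ΣXΣY) / √[(nΣX² − (ΣX)²)(nΣY² − (ΣY)²)]
Numerator: 6×2109.72 − 74.1×178.1 = -538.89
Denominator: √[(6300.54 − 5490.81)(32117.46 − 31719.61)] = √[809.73 × 397.85] = 567.5835
r = -538.89 / 567.5835 ≈ -0.949

-0.949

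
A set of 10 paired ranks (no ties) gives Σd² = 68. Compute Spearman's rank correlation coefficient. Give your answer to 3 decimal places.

0.588

ρ = 1 − 6Σd² / [n(n²−1)] = 1 − 6×68 / (10×99)
  = 1 − 408/990 = 1 − 0.4121 ≈ 0.588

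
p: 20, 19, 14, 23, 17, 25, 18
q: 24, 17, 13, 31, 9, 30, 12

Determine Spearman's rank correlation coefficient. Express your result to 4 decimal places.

Rank p: 5, 4, 1, 6, 2, 7, 3
Rank q: 5, 4, 3, 7, 1, 6, 2
d = rank(p) − rank(q): 0, 0, -2, -1, 1, 1, 1; Σd² = 8
ρ = 1 − 6Σd² / [n(n²−1)] = 1 − 6×8 / (7×48) = 1 − 48/336 ≈ 0.8571

0.8571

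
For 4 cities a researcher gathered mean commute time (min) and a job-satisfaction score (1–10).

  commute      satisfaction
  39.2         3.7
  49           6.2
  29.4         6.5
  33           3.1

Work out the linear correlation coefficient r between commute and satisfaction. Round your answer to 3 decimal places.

n = 4, Σx = 150.6, Σy = 19.5, Σx² = 5891, Σy² = 103.99, Σxy = 742.24
nΣxy − ΣxΣy = 2968.96 − 2936.7 = 32.26
nΣx² − (Σx)² = 23564 − 22680.36 = 883.64; nΣy² − (Σy)² = 415.96 − 380.25 = 35.71
r = 32.26 / √(883.64 × 35.71) = 32.26 / 177.6367 ≈ 0.182

0.182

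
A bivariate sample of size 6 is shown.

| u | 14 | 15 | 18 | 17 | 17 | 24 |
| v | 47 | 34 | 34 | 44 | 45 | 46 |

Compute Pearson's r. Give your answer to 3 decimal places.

0.208

n = 6, Σu = 105, Σv = 250, Σu² = 1899, Σv² = 10598, Σuv = 4397
nΣuv − ΣuΣv = 26382 − 26250 = 132
nΣu² − (Σu)² = 11394 − 11025 = 369; nΣv² − (Σv)² = 63588 − 62500 = 1088
r = 132 / √(369 × 1088) = 132 / 633.6182 ≈ 0.208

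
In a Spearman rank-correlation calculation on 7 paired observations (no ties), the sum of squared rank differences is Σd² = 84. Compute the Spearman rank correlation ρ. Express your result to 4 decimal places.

-0.5000

ρ = 1 − 6Σd² / [n(n²−1)] = 1 − 6×84 / (7×48)
  = 1 − 504/336 = 1 − 1.50000 ≈ -0.5000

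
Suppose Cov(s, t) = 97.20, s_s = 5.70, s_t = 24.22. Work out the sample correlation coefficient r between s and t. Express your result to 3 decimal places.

r = Cov(s,t) / (s_s · s_t) = 97.20 / (5.70 × 24.22)
  = 97.20 / 138.0540 ≈ 0.704

0.704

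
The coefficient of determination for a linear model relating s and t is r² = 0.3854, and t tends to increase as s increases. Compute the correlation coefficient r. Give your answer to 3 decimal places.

|r| = √0.3854 = 0.621
The association is positive, so r = 0.621.

0.621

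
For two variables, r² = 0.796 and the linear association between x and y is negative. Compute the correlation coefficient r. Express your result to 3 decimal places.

-0.892

|r| = √0.796 = 0.892
The association is negative, so r = −0.892.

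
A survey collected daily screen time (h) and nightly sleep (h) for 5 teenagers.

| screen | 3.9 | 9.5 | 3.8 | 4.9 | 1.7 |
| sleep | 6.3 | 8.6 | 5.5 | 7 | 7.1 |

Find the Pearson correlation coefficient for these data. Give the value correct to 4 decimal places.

0.7020

n = 5, Σx = 23.8, Σy = 34.5, Σx² = 146.8, Σy² = 243.31, Σxy = 173.54
nΣxy − ΣxΣy = 867.7 − 821.1 = 46.6
nΣx² − (Σx)² = 734 − 566.44 = 167.56; nΣy² − (Σy)² = 1216.55 − 1190.25 = 26.3
r = 46.6 / √(167.56 × 26.3) = 46.6 / 66.3839 ≈ 0.7020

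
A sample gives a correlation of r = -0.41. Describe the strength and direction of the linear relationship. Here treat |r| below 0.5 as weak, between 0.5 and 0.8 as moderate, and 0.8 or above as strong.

r = -0.41 < 0 so the relationship is negative.
|r| = 0.41, which falls in the weak range.

weak negative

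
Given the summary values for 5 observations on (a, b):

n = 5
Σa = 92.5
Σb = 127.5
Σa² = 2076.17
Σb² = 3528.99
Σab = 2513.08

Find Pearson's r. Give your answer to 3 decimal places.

r = (nΣab − ΣaΣb) / √[(nΣa² − (Σa)²)(nΣb² − (Σb)²)]
Numerator: 5×2513.08 − 92.5×127.5 = 771.65
Denominator: √[(10380.85 − 8556.25)(17644.95 − 16256.25)] = √[1824.6 × 1388.7] = 1591.7984
r = 771.65 / 1591.7984 ≈ 0.485

0.485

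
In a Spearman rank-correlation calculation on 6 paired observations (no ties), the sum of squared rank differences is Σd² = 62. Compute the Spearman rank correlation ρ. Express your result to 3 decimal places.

ρ = 1 − 6Σd² / [n(n²−1)] = 1 − 6×62 / (6×35)
  = 1 − 372/210 = 1 − 1.7714 ≈ -0.771

-0.771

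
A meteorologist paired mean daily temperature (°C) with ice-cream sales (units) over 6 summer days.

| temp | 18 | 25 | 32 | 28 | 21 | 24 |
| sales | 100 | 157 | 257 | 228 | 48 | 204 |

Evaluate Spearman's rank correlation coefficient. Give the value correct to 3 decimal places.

Rank temp: 1, 4, 6, 5, 2, 3
Rank sales: 2, 3, 6, 5, 1, 4
d = rank(temp) − rank(sales): -1, 1, 0, 0, 1, -1; Σd² = 4
ρ = 1 − 6Σd² / [n(n²−1)] = 1 − 6×4 / (6×35) = 1 − 24/210 ≈ 0.886

0.886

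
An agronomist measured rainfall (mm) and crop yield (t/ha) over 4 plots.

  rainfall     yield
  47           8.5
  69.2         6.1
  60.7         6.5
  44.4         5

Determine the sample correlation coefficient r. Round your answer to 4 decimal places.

n = 4, Σx = 221.3, Σy = 26.1, Σx² = 12653.49, Σy² = 176.71, Σxy = 1438.17
nΣxy − ΣxΣy = 5752.68 − 5775.93 = -23.25
nΣx² − (Σx)² = 50613.96 − 48973.69 = 1640.27; nΣy² − (Σy)² = 706.84 − 681.21 = 25.63
r = -23.25 / √(1640.27 × 25.63) = -23.25 / 205.0369 ≈ -0.1134

-0.1134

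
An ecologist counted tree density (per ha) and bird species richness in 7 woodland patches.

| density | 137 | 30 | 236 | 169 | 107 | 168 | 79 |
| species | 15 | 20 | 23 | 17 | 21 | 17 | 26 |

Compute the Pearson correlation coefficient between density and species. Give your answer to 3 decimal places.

-0.176

n = 7, Σx = 926, Σy = 139, Σx² = 149840, Σy² = 2849, Σxy = 18113
nΣxy − ΣxΣy = 126791 − 128714 = -1923
nΣx² − (Σx)² = 1048880 − 857476 = 191404; nΣy² − (Σy)² = 19943 − 19321 = 622
r = -1923 / √(191404 × 622) = -1923 / 10911.1543 ≈ -0.176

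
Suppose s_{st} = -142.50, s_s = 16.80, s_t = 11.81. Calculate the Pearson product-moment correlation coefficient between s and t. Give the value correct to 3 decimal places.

r = Cov(s,t) / (s_s · s_t) = -142.50 / (16.80 × 11.81)
  = -142.50 / 198.4080 ≈ -0.718

-0.718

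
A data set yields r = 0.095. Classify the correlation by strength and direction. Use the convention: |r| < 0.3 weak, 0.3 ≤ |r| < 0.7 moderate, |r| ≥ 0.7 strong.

weak positive

r = 0.095 > 0 so the relationship is positive.
|r| = 0.095, which falls in the weak range.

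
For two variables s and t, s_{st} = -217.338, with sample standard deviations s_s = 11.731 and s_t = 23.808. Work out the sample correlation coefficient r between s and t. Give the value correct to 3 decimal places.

r = Cov(s,t) / (s_s · s_t) = -217.338 / (11.731 × 23.808)
  = -217.338 / 279.2916 ≈ -0.778

-0.778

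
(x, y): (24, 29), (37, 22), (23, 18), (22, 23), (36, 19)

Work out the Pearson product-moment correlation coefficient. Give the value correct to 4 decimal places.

n = 5, Σx = 142, Σy = 111, Σx² = 4254, Σy² = 2539, Σxy = 3114
nΣxy − ΣxΣy = 15570 − 15762 = -192
nΣx² − (Σx)² = 21270 − 20164 = 1106; nΣy² − (Σy)² = 12695 − 12321 = 374
r = -192 / √(1106 × 374) = -192 / 643.1516 ≈ -0.2985

-0.2985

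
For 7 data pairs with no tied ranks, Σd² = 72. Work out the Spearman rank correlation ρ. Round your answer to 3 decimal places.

-0.286

ρ = 1 − 6Σd² / [n(n²−1)] = 1 − 6×72 / (7×48)
  = 1 − 432/336 = 1 − 1.2857 ≈ -0.286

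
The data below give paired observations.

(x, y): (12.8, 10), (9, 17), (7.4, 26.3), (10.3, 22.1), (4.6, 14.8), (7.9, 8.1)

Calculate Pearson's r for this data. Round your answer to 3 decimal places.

-0.171

n = 6, Σx = 52, Σy = 98.3, Σx² = 489.26, Σy² = 1853.75, Σxy = 835.32
nΣxy − ΣxΣy = 5011.92 − 5111.6 = -99.68
nΣx² − (Σx)² = 2935.56 − 2704 = 231.56; nΣy² − (Σy)² = 11122.5 − 9662.89 = 1459.61
r = -99.68 / √(231.56 × 1459.61) = -99.68 / 581.3667 ≈ -0.171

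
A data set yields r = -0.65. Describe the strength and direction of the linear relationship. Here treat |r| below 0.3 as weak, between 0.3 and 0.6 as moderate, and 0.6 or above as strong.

strong negative

r = -0.65 < 0 so the relationship is negative.
|r| = 0.65, which falls in the strong range.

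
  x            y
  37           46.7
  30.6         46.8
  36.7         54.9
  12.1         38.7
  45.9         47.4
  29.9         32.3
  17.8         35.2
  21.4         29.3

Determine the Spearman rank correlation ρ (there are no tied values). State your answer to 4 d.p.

0.6667

Rank x: 7, 5, 6, 1, 8, 4, 2, 3
Rank y: 5, 6, 8, 4, 7, 2, 3, 1
d = rank(x) − rank(y): 2, -1, -2, -3, 1, 2, -1, 2; Σd² = 28
ρ = 1 − 6Σd² / [n(n²−1)] = 1 − 6×28 / (8×63) = 1 − 168/504 ≈ 0.6667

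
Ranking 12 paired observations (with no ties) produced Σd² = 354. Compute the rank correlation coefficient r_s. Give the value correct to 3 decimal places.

ρ = 1 − 6Σd² / [n(n²−1)] = 1 − 6×354 / (12×143)
  = 1 − 2124/1716 = 1 − 1.2378 ≈ -0.238

-0.238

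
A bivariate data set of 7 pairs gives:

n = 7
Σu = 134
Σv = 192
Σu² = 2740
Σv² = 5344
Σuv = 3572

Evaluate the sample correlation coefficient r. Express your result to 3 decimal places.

r = (nΣuv − ΣuΣv) / √[(nΣu² − (Σu)²)(nΣv² − (Σv)²)]
Numerator: 7×3572 − 134×192 = -724
Denominator: √[(19180 − 17956)(37408 − 36864)] = √[1224 × 544] = 816.0000
r = -724 / 816.0000 ≈ -0.887

-0.887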